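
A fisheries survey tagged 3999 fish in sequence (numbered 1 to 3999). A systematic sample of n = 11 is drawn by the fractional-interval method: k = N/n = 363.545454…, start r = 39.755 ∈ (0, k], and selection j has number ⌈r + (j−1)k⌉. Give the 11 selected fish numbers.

j=1: r + 0k = 39.755 → ⌈·⌉ = 40
j=2: r + 1k = 403.300454… → ⌈·⌉ = 404
j=3: r + 2k = 766.845909… → ⌈·⌉ = 767
j=4: r + 3k = 1130.391363… → ⌈·⌉ = 1131
j=5: r + 4k = 1493.936818… → ⌈·⌉ = 1494
j=6: r + 5k = 1857.482272… → ⌈·⌉ = 1858
j=7: r + 6k = 2221.027727… → ⌈·⌉ = 2222
j=8: r + 7k = 2584.573181… → ⌈·⌉ = 2585
j=9: r + 8k = 2948.118636… → ⌈·⌉ = 2949
j=10: r + 9k = 3311.664090… → ⌈·⌉ = 3312
j=11: r + 10k = 3675.209545… → ⌈·⌉ = 3676

40, 404, 767, 1131, 1494, 1858, 2222, 2585, 2949, 3312, 3676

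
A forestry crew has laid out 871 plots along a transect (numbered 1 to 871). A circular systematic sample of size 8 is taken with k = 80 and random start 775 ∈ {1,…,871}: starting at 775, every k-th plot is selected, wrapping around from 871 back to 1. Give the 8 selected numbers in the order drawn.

Selection 1: 775
Selection 2: 775 + 80 = 855
Selection 3: 855 + 80 = 935 → 935 − 871 = 64
Selection 4: 64 + 80 = 144
Selection 5: 144 + 80 = 224
Selection 6: 224 + 80 = 304
Selection 7: 304 + 80 = 384
Selection 8: 384 + 80 = 464

775, 855, 64, 144, 224, 304, 384, 464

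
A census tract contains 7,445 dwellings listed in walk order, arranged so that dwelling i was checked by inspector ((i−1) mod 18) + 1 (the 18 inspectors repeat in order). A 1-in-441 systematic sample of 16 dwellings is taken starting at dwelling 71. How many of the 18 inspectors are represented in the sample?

Consecutive selections differ by k = 441, so their inspector numbers differ by 441 mod 18 = 9.
gcd(441, 18) = 9, so the sample visits 18/9 = 2 distinct residues mod 18.
Start 71 is inspector 17; the inspectors hit are 8, 17.

2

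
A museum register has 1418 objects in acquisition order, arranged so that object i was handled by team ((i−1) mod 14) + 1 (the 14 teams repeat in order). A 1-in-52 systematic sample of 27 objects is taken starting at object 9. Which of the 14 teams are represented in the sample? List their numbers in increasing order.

1, 3, 5, 7, 9, 11, 13

Consecutive selections differ by k = 52, so their team numbers differ by 52 mod 14 = 10.
gcd(52, 14) = 2, so the sample visits 14/2 = 7 distinct residues mod 14.
Start 9 is team 9; the teams hit are 1, 3, 5, 7, 9, 11, 13.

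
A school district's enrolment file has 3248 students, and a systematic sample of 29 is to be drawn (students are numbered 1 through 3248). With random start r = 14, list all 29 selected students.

k = N/n = 3248/29 = 112
student 1: 14
student 2: 14 + 112 = 126
student 3: 126 + 112 = 238
student 4: 238 + 112 = 350
student 5: 350 + 112 = 462
student 6: 462 + 112 = 574
student 7: 574 + 112 = 686
student 8: 686 + 112 = 798
student 9: 798 + 112 = 910
student 10: 910 + 112 = 1022
student 11: 1022 + 112 = 1134
student 12: 1134 + 112 = 1246
student 13: 1246 + 112 = 1358
student 14: 1358 + 112 = 1470
student 15: 1470 + 112 = 1582
student 16: 1582 + 112 = 1694
student 17: 1694 + 112 = 1806
student 18: 1806 + 112 = 1918
student 19: 1918 + 112 = 2030
student 20: 2030 + 112 = 2142
student 21: 2142 + 112 = 2254
student 22: 2254 + 112 = 2366
student 23: 2366 + 112 = 2478
student 24: 2478 + 112 = 2590
student 25: 2590 + 112 = 2702
student 26: 2702 + 112 = 2814
student 27: 2814 + 112 = 2926
student 28: 2926 + 112 = 3038
student 29: 3038 + 112 = 3150

14, 126, 238, 350, 462, 574, 686, 798, 910, 1022, 1134, 1246, 1358, 1470, 1582, 1694, 1806, 1918, 2030, 2142, 2254, 2366, 2478, 2590, 2702, 2814, 2926, 3038, 3150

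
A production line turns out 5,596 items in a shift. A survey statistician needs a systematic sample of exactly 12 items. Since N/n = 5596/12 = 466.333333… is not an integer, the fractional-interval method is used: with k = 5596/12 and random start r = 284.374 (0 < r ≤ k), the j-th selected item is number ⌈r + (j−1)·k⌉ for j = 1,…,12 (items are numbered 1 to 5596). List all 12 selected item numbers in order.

285, 751, 1218, 1684, 2150, 2617, 3083, 3549, 4016, 4482, 4948, 5415

j=1: r + 0k = 284.374 → ⌈·⌉ = 285
j=2: r + 1k = 750.707333… → ⌈·⌉ = 751
j=3: r + 2k = 1217.040666… → ⌈·⌉ = 1218
j=4: r + 3k = 1683.374 → ⌈·⌉ = 1684
j=5: r + 4k = 2149.707333… → ⌈·⌉ = 2150
j=6: r + 5k = 2616.040666… → ⌈·⌉ = 2617
j=7: r + 6k = 3082.374 → ⌈·⌉ = 3083
j=8: r + 7k = 3548.707333… → ⌈·⌉ = 3549
j=9: r + 8k = 4015.040666… → ⌈·⌉ = 4016
j=10: r + 9k = 4481.374 → ⌈·⌉ = 4482
j=11: r + 10k = 4947.707333… → ⌈·⌉ = 4948
j=12: r + 11k = 5414.040666… → ⌈·⌉ = 5415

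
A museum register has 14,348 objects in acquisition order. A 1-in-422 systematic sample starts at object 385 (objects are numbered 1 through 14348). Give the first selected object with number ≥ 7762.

k = 422
Steps past start: ⌈(7762 − 385)/422⌉ = ⌈7377/422⌉ = 18
Selected object: 385 + 18×422 = 7981

7981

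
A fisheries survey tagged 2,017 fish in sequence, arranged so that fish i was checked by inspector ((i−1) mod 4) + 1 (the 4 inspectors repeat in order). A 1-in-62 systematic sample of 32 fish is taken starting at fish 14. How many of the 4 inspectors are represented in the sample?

2

Consecutive selections differ by k = 62, so their inspector numbers differ by 62 mod 4 = 2.
gcd(62, 4) = 2, so the sample visits 4/2 = 2 distinct residues mod 4.
Start 14 is inspector 2; the inspectors hit are 2, 4.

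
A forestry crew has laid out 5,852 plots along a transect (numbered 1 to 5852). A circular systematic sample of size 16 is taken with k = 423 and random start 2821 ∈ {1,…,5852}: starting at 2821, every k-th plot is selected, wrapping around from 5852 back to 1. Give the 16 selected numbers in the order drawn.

Selection 1: 2821
Selection 2: 2821 + 423 = 3244
Selection 3: 3244 + 423 = 3667
Selection 4: 3667 + 423 = 4090
Selection 5: 4090 + 423 = 4513
Selection 6: 4513 + 423 = 4936
Selection 7: 4936 + 423 = 5359
Selection 8: 5359 + 423 = 5782
Selection 9: 5782 + 423 = 6205 → 6205 − 5852 = 353
Selection 10: 353 + 423 = 776
Selection 11: 776 + 423 = 1199
Selection 12: 1199 + 423 = 1622
Selection 13: 1622 + 423 = 2045
Selection 14: 2045 + 423 = 2468
Selection 15: 2468 + 423 = 2891
Selection 16: 2891 + 423 = 3314

2821, 3244, 3667, 4090, 4513, 4936, 5359, 5782, 353, 776, 1199, 1622, 2045, 2468, 2891, 3314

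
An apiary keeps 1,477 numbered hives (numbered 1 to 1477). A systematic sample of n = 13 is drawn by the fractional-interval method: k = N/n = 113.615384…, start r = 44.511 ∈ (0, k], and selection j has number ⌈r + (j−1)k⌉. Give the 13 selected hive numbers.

45, 159, 272, 386, 499, 613, 727, 840, 954, 1068, 1181, 1295, 1408

j=1: r + 0k = 44.511 → ⌈·⌉ = 45
j=2: r + 1k = 158.126384… → ⌈·⌉ = 159
j=3: r + 2k = 271.741769… → ⌈·⌉ = 272
j=4: r + 3k = 385.357153… → ⌈·⌉ = 386
j=5: r + 4k = 498.972538… → ⌈·⌉ = 499
j=6: r + 5k = 612.587923… → ⌈·⌉ = 613
j=7: r + 6k = 726.203307… → ⌈·⌉ = 727
j=8: r + 7k = 839.818692… → ⌈·⌉ = 840
j=9: r + 8k = 953.434076… → ⌈·⌉ = 954
j=10: r + 9k = 1067.049461… → ⌈·⌉ = 1068
j=11: r + 10k = 1180.664846… → ⌈·⌉ = 1181
j=12: r + 11k = 1294.280230… → ⌈·⌉ = 1295
j=13: r + 12k = 1407.895615… → ⌈·⌉ = 1408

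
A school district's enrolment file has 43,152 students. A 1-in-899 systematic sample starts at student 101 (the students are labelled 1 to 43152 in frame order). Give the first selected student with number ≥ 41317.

41455

k = 899
Steps past start: ⌈(41317 − 101)/899⌉ = ⌈41216/899⌉ = 46
Selected student: 101 + 46×899 = 41455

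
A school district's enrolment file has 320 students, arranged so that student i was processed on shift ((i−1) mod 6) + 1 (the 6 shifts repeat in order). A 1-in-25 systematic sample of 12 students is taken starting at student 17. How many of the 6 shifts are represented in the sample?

6

Consecutive selections differ by k = 25, so their shift numbers differ by 25 mod 6 = 1.
gcd(25, 6) = 1, so the sample visits 6/1 = 6 distinct residues mod 6.
Start 17 is shift 5; the shifts hit are 1, 2, 3, 4, 5, 6.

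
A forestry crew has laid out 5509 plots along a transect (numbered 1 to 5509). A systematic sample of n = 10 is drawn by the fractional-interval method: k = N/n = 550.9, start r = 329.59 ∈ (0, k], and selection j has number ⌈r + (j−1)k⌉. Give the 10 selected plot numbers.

330, 881, 1432, 1983, 2534, 3085, 3635, 4186, 4737, 5288

j=1: r + 0k = 329.59 → ⌈·⌉ = 330
j=2: r + 1k = 880.49 → ⌈·⌉ = 881
j=3: r + 2k = 1431.39 → ⌈·⌉ = 1432
j=4: r + 3k = 1982.29 → ⌈·⌉ = 1983
j=5: r + 4k = 2533.19 → ⌈·⌉ = 2534
j=6: r + 5k = 3084.09 → ⌈·⌉ = 3085
j=7: r + 6k = 3634.99 → ⌈·⌉ = 3635
j=8: r + 7k = 4185.89 → ⌈·⌉ = 4186
j=9: r + 8k = 4736.79 → ⌈·⌉ = 4737
j=10: r + 9k = 5287.69 → ⌈·⌉ = 5288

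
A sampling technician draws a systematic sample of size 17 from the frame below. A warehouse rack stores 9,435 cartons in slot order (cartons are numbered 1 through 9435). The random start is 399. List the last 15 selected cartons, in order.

k = N/n = 9435/17 = 555
3rd selection = 399 + 2×555 = 1509
4th: 1509 + 555 = 2064
5th: 2064 + 555 = 2619
6th: 2619 + 555 = 3174
7th: 3174 + 555 = 3729
8th: 3729 + 555 = 4284
9th: 4284 + 555 = 4839
10th: 4839 + 555 = 5394
11th: 5394 + 555 = 5949
12th: 5949 + 555 = 6504
13th: 6504 + 555 = 7059
14th: 7059 + 555 = 7614
15th: 7614 + 555 = 8169
16th: 8169 + 555 = 8724
17th: 8724 + 555 = 9279

1509, 2064, 2619, 3174, 3729, 4284, 4839, 5394, 5949, 6504, 7059, 7614, 8169, 8724, 9279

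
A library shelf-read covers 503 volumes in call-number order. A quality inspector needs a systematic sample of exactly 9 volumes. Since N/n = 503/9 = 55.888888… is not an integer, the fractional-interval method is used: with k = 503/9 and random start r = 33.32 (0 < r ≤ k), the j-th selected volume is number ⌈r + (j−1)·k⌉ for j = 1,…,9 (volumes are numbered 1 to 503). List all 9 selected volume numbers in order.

34, 90, 146, 201, 257, 313, 369, 425, 481

j=1: r + 0k = 33.32 → ⌈·⌉ = 34
j=2: r + 1k = 89.208888… → ⌈·⌉ = 90
j=3: r + 2k = 145.097777… → ⌈·⌉ = 146
j=4: r + 3k = 200.986666… → ⌈·⌉ = 201
j=5: r + 4k = 256.875555… → ⌈·⌉ = 257
j=6: r + 5k = 312.764444… → ⌈·⌉ = 313
j=7: r + 6k = 368.653333… → ⌈·⌉ = 369
j=8: r + 7k = 424.542222… → ⌈·⌉ = 425
j=9: r + 8k = 480.431111… → ⌈·⌉ = 481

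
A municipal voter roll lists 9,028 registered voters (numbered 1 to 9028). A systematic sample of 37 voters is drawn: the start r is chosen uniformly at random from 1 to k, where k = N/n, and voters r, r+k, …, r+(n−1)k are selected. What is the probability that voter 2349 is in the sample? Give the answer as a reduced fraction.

k = 9028/37 = 244.
Voter 2349 is selected iff r ≡ 2349 (mod 244); exactly one such r in {1,…,244}.
Inclusion probability = 1/244.

1/244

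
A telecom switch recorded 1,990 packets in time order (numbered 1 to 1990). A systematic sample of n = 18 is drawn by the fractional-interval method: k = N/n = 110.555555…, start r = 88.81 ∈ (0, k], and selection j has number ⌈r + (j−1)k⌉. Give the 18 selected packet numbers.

89, 200, 310, 421, 532, 642, 753, 863, 974, 1084, 1195, 1305, 1416, 1527, 1637, 1748, 1858, 1969

j=1: r + 0k = 88.81 → ⌈·⌉ = 89
j=2: r + 1k = 199.365555… → ⌈·⌉ = 200
j=3: r + 2k = 309.921111… → ⌈·⌉ = 310
j=4: r + 3k = 420.476666… → ⌈·⌉ = 421
j=5: r + 4k = 531.032222… → ⌈·⌉ = 532
j=6: r + 5k = 641.587777… → ⌈·⌉ = 642
j=7: r + 6k = 752.143333… → ⌈·⌉ = 753
j=8: r + 7k = 862.698888… → ⌈·⌉ = 863
j=9: r + 8k = 973.254444… → ⌈·⌉ = 974
j=10: r + 9k = 1083.81 → ⌈·⌉ = 1084
j=11: r + 10k = 1194.365555… → ⌈·⌉ = 1195
j=12: r + 11k = 1304.921111… → ⌈·⌉ = 1305
j=13: r + 12k = 1415.476666… → ⌈·⌉ = 1416
j=14: r + 13k = 1526.032222… → ⌈·⌉ = 1527
j=15: r + 14k = 1636.587777… → ⌈·⌉ = 1637
j=16: r + 15k = 1747.143333… → ⌈·⌉ = 1748
j=17: r + 16k = 1857.698888… → ⌈·⌉ = 1858
j=18: r + 17k = 1968.254444… → ⌈·⌉ = 1969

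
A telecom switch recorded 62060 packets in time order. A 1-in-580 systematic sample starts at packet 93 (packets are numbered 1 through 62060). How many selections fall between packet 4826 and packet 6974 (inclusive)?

3

k = 580
First selection ≥ 4826: 93 + ⌈(4826−93)/580⌉·580 = 93 + 9×580 = 5313
Last selection ≤ 6974: 93 + ⌊(6974−93)/580⌋·580 = 93 + 11×580 = 6473
Count = 11 − 9 + 1 = 3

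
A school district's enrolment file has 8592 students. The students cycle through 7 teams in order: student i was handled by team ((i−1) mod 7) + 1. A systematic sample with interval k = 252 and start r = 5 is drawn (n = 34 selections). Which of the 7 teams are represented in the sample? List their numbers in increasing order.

5

Consecutive selections differ by k = 252, so their team numbers differ by 252 mod 7 = 0.
gcd(252, 7) = 7, so the sample visits 7/7 = 1 distinct residues mod 7.
Start 5 is team 5; the teams hit are 5.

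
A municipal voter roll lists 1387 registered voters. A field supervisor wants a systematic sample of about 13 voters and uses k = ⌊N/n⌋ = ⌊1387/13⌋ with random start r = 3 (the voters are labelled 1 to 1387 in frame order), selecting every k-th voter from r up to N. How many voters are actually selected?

k = ⌊1387/13⌋ = 106
Achieved size = ⌊(1387 − 3)/106⌋ + 1 = ⌊1384/106⌋ + 1 = 13 + 1 = 14
(last selection: 3 + 13×106 = 1381 ≤ 1387; next would be 1487 > 1387)

14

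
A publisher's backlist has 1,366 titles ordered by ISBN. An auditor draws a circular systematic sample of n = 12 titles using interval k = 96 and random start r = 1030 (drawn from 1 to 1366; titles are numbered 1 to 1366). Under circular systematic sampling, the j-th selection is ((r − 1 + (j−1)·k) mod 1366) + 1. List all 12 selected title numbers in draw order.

Selection 1: 1030
Selection 2: 1030 + 96 = 1126
Selection 3: 1126 + 96 = 1222
Selection 4: 1222 + 96 = 1318
Selection 5: 1318 + 96 = 1414 → 1414 − 1366 = 48
Selection 6: 48 + 96 = 144
Selection 7: 144 + 96 = 240
Selection 8: 240 + 96 = 336
Selection 9: 336 + 96 = 432
Selection 10: 432 + 96 = 528
Selection 11: 528 + 96 = 624
Selection 12: 624 + 96 = 720

1030, 1126, 1222, 1318, 48, 144, 240, 336, 432, 528, 624, 720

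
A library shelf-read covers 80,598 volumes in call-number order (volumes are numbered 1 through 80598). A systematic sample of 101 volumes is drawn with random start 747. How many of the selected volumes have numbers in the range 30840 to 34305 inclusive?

5

k = 80598/101 = 798
First selection ≥ 30840: 747 + ⌈(30840−747)/798⌉·798 = 747 + 38×798 = 31071
Last selection ≤ 34305: 747 + ⌊(34305−747)/798⌋·798 = 747 + 42×798 = 34263
Count = 42 − 38 + 1 = 5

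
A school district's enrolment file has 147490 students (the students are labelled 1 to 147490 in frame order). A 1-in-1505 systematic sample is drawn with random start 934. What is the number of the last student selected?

k = 1505
98th selection = r + (98−1)·k = 934 + 97×1505 = 934 + 145985 = 146919

146919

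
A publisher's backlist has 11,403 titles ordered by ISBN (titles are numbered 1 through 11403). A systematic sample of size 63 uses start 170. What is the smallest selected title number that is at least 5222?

k = 11403/63 = 181
Steps past start: ⌈(5222 − 170)/181⌉ = ⌈5052/181⌉ = 28
Selected title: 170 + 28×181 = 5238

5238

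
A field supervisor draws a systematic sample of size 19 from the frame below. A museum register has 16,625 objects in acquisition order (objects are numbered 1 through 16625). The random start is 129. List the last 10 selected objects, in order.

8004, 8879, 9754, 10629, 11504, 12379, 13254, 14129, 15004, 15879

k = N/n = 16625/19 = 875
10th selection = 129 + 9×875 = 8004
11th: 8004 + 875 = 8879
12th: 8879 + 875 = 9754
13th: 9754 + 875 = 10629
14th: 10629 + 875 = 11504
15th: 11504 + 875 = 12379
16th: 12379 + 875 = 13254
17th: 13254 + 875 = 14129
18th: 14129 + 875 = 15004
19th: 15004 + 875 = 15879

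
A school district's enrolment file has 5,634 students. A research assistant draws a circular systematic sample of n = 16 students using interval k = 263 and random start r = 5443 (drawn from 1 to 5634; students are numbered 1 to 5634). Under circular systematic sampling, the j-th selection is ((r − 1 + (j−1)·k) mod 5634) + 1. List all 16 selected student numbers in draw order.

5443, 72, 335, 598, 861, 1124, 1387, 1650, 1913, 2176, 2439, 2702, 2965, 3228, 3491, 3754

Selection 1: 5443
Selection 2: 5443 + 263 = 5706 → 5706 − 5634 = 72
Selection 3: 72 + 263 = 335
Selection 4: 335 + 263 = 598
Selection 5: 598 + 263 = 861
Selection 6: 861 + 263 = 1124
Selection 7: 1124 + 263 = 1387
Selection 8: 1387 + 263 = 1650
Selection 9: 1650 + 263 = 1913
Selection 10: 1913 + 263 = 2176
Selection 11: 2176 + 263 = 2439
Selection 12: 2439 + 263 = 2702
Selection 13: 2702 + 263 = 2965
Selection 14: 2965 + 263 = 3228
Selection 15: 3228 + 263 = 3491
Selection 16: 3491 + 263 = 3754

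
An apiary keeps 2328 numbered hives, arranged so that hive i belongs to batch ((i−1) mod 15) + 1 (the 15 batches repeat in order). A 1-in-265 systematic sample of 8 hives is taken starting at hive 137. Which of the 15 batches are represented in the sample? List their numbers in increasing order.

2, 7, 12

Consecutive selections differ by k = 265, so their batch numbers differ by 265 mod 15 = 10.
gcd(265, 15) = 5, so the sample visits 15/5 = 3 distinct residues mod 15.
Start 137 is batch 2; the batches hit are 2, 7, 12.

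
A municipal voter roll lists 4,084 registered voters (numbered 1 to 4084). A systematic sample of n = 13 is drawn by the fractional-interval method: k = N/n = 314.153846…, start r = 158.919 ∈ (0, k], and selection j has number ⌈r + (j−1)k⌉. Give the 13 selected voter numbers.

159, 474, 788, 1102, 1416, 1730, 2044, 2358, 2673, 2987, 3301, 3615, 3929

j=1: r + 0k = 158.919 → ⌈·⌉ = 159
j=2: r + 1k = 473.072846… → ⌈·⌉ = 474
j=3: r + 2k = 787.226692… → ⌈·⌉ = 788
j=4: r + 3k = 1101.380538… → ⌈·⌉ = 1102
j=5: r + 4k = 1415.534384… → ⌈·⌉ = 1416
j=6: r + 5k = 1729.688230… → ⌈·⌉ = 1730
j=7: r + 6k = 2043.842076… → ⌈·⌉ = 2044
j=8: r + 7k = 2357.995923… → ⌈·⌉ = 2358
j=9: r + 8k = 2672.149769… → ⌈·⌉ = 2673
j=10: r + 9k = 2986.303615… → ⌈·⌉ = 2987
j=11: r + 10k = 3300.457461… → ⌈·⌉ = 3301
j=12: r + 11k = 3614.611307… → ⌈·⌉ = 3615
j=13: r + 12k = 3928.765153… → ⌈·⌉ = 3929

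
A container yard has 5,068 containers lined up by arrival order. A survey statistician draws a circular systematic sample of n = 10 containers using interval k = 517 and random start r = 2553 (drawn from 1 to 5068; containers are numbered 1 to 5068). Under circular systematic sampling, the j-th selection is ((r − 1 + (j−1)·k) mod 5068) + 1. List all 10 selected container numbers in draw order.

Selection 1: 2553
Selection 2: 2553 + 517 = 3070
Selection 3: 3070 + 517 = 3587
Selection 4: 3587 + 517 = 4104
Selection 5: 4104 + 517 = 4621
Selection 6: 4621 + 517 = 5138 → 5138 − 5068 = 70
Selection 7: 70 + 517 = 587
Selection 8: 587 + 517 = 1104
Selection 9: 1104 + 517 = 1621
Selection 10: 1621 + 517 = 2138

2553, 3070, 3587, 4104, 4621, 70, 587, 1104, 1621, 2138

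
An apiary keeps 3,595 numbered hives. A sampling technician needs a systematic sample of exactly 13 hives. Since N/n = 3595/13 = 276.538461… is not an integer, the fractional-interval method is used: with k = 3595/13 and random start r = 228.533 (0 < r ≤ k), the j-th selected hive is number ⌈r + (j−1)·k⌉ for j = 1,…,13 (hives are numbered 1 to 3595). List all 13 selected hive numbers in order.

j=1: r + 0k = 228.533 → ⌈·⌉ = 229
j=2: r + 1k = 505.071461… → ⌈·⌉ = 506
j=3: r + 2k = 781.609923… → ⌈·⌉ = 782
j=4: r + 3k = 1058.148384… → ⌈·⌉ = 1059
j=5: r + 4k = 1334.686846… → ⌈·⌉ = 1335
j=6: r + 5k = 1611.225307… → ⌈·⌉ = 1612
j=7: r + 6k = 1887.763769… → ⌈·⌉ = 1888
j=8: r + 7k = 2164.302230… → ⌈·⌉ = 2165
j=9: r + 8k = 2440.840692… → ⌈·⌉ = 2441
j=10: r + 9k = 2717.379153… → ⌈·⌉ = 2718
j=11: r + 10k = 2993.917615… → ⌈·⌉ = 2994
j=12: r + 11k = 3270.456076… → ⌈·⌉ = 3271
j=13: r + 12k = 3546.994538… → ⌈·⌉ = 3547

229, 506, 782, 1059, 1335, 1612, 1888, 2165, 2441, 2718, 2994, 3271, 3547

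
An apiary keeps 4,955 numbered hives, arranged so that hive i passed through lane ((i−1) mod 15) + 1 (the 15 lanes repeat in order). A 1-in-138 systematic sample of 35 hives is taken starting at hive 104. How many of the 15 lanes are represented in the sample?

Consecutive selections differ by k = 138, so their lane numbers differ by 138 mod 15 = 3.
gcd(138, 15) = 3, so the sample visits 15/3 = 5 distinct residues mod 15.
Start 104 is lane 14; the lanes hit are 2, 5, 8, 11, 14.

5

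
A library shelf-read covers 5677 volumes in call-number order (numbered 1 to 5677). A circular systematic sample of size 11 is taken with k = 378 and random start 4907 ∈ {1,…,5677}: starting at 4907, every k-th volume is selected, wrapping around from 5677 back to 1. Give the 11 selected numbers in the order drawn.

4907, 5285, 5663, 364, 742, 1120, 1498, 1876, 2254, 2632, 3010

Selection 1: 4907
Selection 2: 4907 + 378 = 5285
Selection 3: 5285 + 378 = 5663
Selection 4: 5663 + 378 = 6041 → 6041 − 5677 = 364
Selection 5: 364 + 378 = 742
Selection 6: 742 + 378 = 1120
Selection 7: 1120 + 378 = 1498
Selection 8: 1498 + 378 = 1876
Selection 9: 1876 + 378 = 2254
Selection 10: 2254 + 378 = 2632
Selection 11: 2632 + 378 = 3010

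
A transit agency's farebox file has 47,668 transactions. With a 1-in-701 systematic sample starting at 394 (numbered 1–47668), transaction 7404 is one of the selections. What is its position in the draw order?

11

k = 701
position = (7404 − 394)/701 + 1 = 7010/701 + 1 = 10 + 1 = 11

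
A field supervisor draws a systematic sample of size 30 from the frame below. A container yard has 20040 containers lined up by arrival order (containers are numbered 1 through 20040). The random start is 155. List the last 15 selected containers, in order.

10175, 10843, 11511, 12179, 12847, 13515, 14183, 14851, 15519, 16187, 16855, 17523, 18191, 18859, 19527

k = N/n = 20040/30 = 668
16th selection = 155 + 15×668 = 10175
17th: 10175 + 668 = 10843
18th: 10843 + 668 = 11511
19th: 11511 + 668 = 12179
20th: 12179 + 668 = 12847
21st: 12847 + 668 = 13515
22nd: 13515 + 668 = 14183
23rd: 14183 + 668 = 14851
24th: 14851 + 668 = 15519
25th: 15519 + 668 = 16187
26th: 16187 + 668 = 16855
27th: 16855 + 668 = 17523
28th: 17523 + 668 = 18191
29th: 18191 + 668 = 18859
30th: 18859 + 668 = 19527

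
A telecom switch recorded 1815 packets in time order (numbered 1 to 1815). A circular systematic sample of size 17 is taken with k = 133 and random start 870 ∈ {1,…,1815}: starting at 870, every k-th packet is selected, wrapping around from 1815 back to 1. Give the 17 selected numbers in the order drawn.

Selection 1: 870
Selection 2: 870 + 133 = 1003
Selection 3: 1003 + 133 = 1136
Selection 4: 1136 + 133 = 1269
Selection 5: 1269 + 133 = 1402
Selection 6: 1402 + 133 = 1535
Selection 7: 1535 + 133 = 1668
Selection 8: 1668 + 133 = 1801
Selection 9: 1801 + 133 = 1934 → 1934 − 1815 = 119
Selection 10: 119 + 133 = 252
Selection 11: 252 + 133 = 385
Selection 12: 385 + 133 = 518
Selection 13: 518 + 133 = 651
Selection 14: 651 + 133 = 784
Selection 15: 784 + 133 = 917
Selection 16: 917 + 133 = 1050
Selection 17: 1050 + 133 = 1183

870, 1003, 1136, 1269, 1402, 1535, 1668, 1801, 119, 252, 385, 518, 651, 784, 917, 1050, 1183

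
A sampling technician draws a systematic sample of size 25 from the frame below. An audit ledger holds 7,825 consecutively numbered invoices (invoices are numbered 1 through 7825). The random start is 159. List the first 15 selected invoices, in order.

159, 472, 785, 1098, 1411, 1724, 2037, 2350, 2663, 2976, 3289, 3602, 3915, 4228, 4541

k = N/n = 7825/25 = 313
invoice 1: 159
invoice 2: 159 + 313 = 472
invoice 3: 472 + 313 = 785
invoice 4: 785 + 313 = 1098
invoice 5: 1098 + 313 = 1411
invoice 6: 1411 + 313 = 1724
invoice 7: 1724 + 313 = 2037
invoice 8: 2037 + 313 = 2350
invoice 9: 2350 + 313 = 2663
invoice 10: 2663 + 313 = 2976
invoice 11: 2976 + 313 = 3289
invoice 12: 3289 + 313 = 3602
invoice 13: 3602 + 313 = 3915
invoice 14: 3915 + 313 = 4228
invoice 15: 4228 + 313 = 4541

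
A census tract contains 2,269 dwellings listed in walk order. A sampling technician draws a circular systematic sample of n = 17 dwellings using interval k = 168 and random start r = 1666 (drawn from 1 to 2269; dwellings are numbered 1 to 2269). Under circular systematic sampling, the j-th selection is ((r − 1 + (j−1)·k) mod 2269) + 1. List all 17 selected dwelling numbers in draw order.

Selection 1: 1666
Selection 2: 1666 + 168 = 1834
Selection 3: 1834 + 168 = 2002
Selection 4: 2002 + 168 = 2170
Selection 5: 2170 + 168 = 2338 → 2338 − 2269 = 69
Selection 6: 69 + 168 = 237
Selection 7: 237 + 168 = 405
Selection 8: 405 + 168 = 573
Selection 9: 573 + 168 = 741
Selection 10: 741 + 168 = 909
Selection 11: 909 + 168 = 1077
Selection 12: 1077 + 168 = 1245
Selection 13: 1245 + 168 = 1413
Selection 14: 1413 + 168 = 1581
Selection 15: 1581 + 168 = 1749
Selection 16: 1749 + 168 = 1917
Selection 17: 1917 + 168 = 2085

1666, 1834, 2002, 2170, 69, 237, 405, 573, 741, 909, 1077, 1245, 1413, 1581, 1749, 1917, 2085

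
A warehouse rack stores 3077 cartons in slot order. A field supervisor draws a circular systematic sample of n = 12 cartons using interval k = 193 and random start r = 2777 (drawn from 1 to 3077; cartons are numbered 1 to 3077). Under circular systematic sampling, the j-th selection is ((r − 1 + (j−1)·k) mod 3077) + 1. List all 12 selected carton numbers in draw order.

Selection 1: 2777
Selection 2: 2777 + 193 = 2970
Selection 3: 2970 + 193 = 3163 → 3163 − 3077 = 86
Selection 4: 86 + 193 = 279
Selection 5: 279 + 193 = 472
Selection 6: 472 + 193 = 665
Selection 7: 665 + 193 = 858
Selection 8: 858 + 193 = 1051
Selection 9: 1051 + 193 = 1244
Selection 10: 1244 + 193 = 1437
Selection 11: 1437 + 193 = 1630
Selection 12: 1630 + 193 = 1823

2777, 2970, 86, 279, 472, 665, 858, 1051, 1244, 1437, 1630, 1823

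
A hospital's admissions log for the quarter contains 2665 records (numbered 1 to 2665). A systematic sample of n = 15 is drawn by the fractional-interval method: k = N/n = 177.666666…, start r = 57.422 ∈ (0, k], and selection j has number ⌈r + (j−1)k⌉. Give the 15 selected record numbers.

j=1: r + 0k = 57.422 → ⌈·⌉ = 58
j=2: r + 1k = 235.088666… → ⌈·⌉ = 236
j=3: r + 2k = 412.755333… → ⌈·⌉ = 413
j=4: r + 3k = 590.422 → ⌈·⌉ = 591
j=5: r + 4k = 768.088666… → ⌈·⌉ = 769
j=6: r + 5k = 945.755333… → ⌈·⌉ = 946
j=7: r + 6k = 1123.422 → ⌈·⌉ = 1124
j=8: r + 7k = 1301.088666… → ⌈·⌉ = 1302
j=9: r + 8k = 1478.755333… → ⌈·⌉ = 1479
j=10: r + 9k = 1656.422 → ⌈·⌉ = 1657
j=11: r + 10k = 1834.088666… → ⌈·⌉ = 1835
j=12: r + 11k = 2011.755333… → ⌈·⌉ = 2012
j=13: r + 12k = 2189.422 → ⌈·⌉ = 2190
j=14: r + 13k = 2367.088666… → ⌈·⌉ = 2368
j=15: r + 14k = 2544.755333… → ⌈·⌉ = 2545

58, 236, 413, 591, 769, 946, 1124, 1302, 1479, 1657, 1835, 2012, 2190, 2368, 2545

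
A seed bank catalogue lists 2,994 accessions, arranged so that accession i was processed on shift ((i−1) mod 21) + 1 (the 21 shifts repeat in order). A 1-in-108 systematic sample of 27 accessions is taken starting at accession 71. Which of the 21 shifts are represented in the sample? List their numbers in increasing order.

2, 5, 8, 11, 14, 17, 20

Consecutive selections differ by k = 108, so their shift numbers differ by 108 mod 21 = 3.
gcd(108, 21) = 3, so the sample visits 21/3 = 7 distinct residues mod 21.
Start 71 is shift 8; the shifts hit are 2, 5, 8, 11, 14, 17, 20.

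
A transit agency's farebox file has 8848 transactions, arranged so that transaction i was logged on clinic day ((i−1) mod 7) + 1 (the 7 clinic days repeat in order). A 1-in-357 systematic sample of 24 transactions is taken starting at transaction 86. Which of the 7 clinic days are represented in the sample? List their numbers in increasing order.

2

Consecutive selections differ by k = 357, so their clinic day numbers differ by 357 mod 7 = 0.
gcd(357, 7) = 7, so the sample visits 7/7 = 1 distinct residues mod 7.
Start 86 is clinic day 2; the clinic days hit are 2.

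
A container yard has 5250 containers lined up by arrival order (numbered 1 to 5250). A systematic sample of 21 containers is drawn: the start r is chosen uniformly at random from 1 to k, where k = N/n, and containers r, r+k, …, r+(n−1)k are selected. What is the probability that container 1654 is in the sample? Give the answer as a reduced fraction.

1/250

k = 5250/21 = 250.
Container 1654 is selected iff r ≡ 1654 (mod 250); exactly one such r in {1,…,250}.
Inclusion probability = 1/250.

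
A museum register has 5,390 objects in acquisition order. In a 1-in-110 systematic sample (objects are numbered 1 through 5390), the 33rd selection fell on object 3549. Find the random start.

k = 110
r = 3549 − (33−1)×110 = 3549 − 3520 = 29

29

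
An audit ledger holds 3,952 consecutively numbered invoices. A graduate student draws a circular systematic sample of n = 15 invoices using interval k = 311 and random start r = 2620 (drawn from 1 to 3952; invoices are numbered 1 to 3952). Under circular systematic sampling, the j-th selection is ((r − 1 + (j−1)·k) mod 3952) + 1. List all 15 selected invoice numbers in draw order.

2620, 2931, 3242, 3553, 3864, 223, 534, 845, 1156, 1467, 1778, 2089, 2400, 2711, 3022

Selection 1: 2620
Selection 2: 2620 + 311 = 2931
Selection 3: 2931 + 311 = 3242
Selection 4: 3242 + 311 = 3553
Selection 5: 3553 + 311 = 3864
Selection 6: 3864 + 311 = 4175 → 4175 − 3952 = 223
Selection 7: 223 + 311 = 534
Selection 8: 534 + 311 = 845
Selection 9: 845 + 311 = 1156
Selection 10: 1156 + 311 = 1467
Selection 11: 1467 + 311 = 1778
Selection 12: 1778 + 311 = 2089
Selection 13: 2089 + 311 = 2400
Selection 14: 2400 + 311 = 2711
Selection 15: 2711 + 311 = 3022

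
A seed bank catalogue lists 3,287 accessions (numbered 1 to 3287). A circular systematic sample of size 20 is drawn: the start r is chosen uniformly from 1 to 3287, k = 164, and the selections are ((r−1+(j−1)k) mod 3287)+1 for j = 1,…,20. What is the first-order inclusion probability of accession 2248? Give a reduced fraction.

20/3287

For each position j, as r ranges over 1…3287 the j-th selection hits every accession exactly once, so accession 2248 is selected for exactly 20 of the 3287 starts.
Inclusion probability = 20/3287.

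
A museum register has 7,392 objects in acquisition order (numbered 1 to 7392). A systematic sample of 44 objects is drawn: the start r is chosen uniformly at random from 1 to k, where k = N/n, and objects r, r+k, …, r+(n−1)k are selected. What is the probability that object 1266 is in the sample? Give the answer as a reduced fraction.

1/168

k = 7392/44 = 168.
Object 1266 is selected iff r ≡ 1266 (mod 168); exactly one such r in {1,…,168}.
Inclusion probability = 1/168.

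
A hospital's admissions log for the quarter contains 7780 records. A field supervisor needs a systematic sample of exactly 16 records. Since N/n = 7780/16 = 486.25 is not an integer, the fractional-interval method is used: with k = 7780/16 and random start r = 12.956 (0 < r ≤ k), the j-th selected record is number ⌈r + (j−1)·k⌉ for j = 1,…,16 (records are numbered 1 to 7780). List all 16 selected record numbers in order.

13, 500, 986, 1472, 1958, 2445, 2931, 3417, 3903, 4390, 4876, 5362, 5848, 6335, 6821, 7307

j=1: r + 0k = 12.956 → ⌈·⌉ = 13
j=2: r + 1k = 499.206 → ⌈·⌉ = 500
j=3: r + 2k = 985.456 → ⌈·⌉ = 986
j=4: r + 3k = 1471.706 → ⌈·⌉ = 1472
j=5: r + 4k = 1957.956 → ⌈·⌉ = 1958
j=6: r + 5k = 2444.206 → ⌈·⌉ = 2445
j=7: r + 6k = 2930.456 → ⌈·⌉ = 2931
j=8: r + 7k = 3416.706 → ⌈·⌉ = 3417
j=9: r + 8k = 3902.956 → ⌈·⌉ = 3903
j=10: r + 9k = 4389.206 → ⌈·⌉ = 4390
j=11: r + 10k = 4875.456 → ⌈·⌉ = 4876
j=12: r + 11k = 5361.706 → ⌈·⌉ = 5362
j=13: r + 12k = 5847.956 → ⌈·⌉ = 5848
j=14: r + 13k = 6334.206 → ⌈·⌉ = 6335
j=15: r + 14k = 6820.456 → ⌈·⌉ = 6821
j=16: r + 15k = 7306.706 → ⌈·⌉ = 7307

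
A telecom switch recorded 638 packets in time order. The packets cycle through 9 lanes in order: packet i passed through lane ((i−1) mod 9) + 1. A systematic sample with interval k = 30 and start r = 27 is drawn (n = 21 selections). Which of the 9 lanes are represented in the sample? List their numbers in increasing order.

3, 6, 9

Consecutive selections differ by k = 30, so their lane numbers differ by 30 mod 9 = 3.
gcd(30, 9) = 3, so the sample visits 9/3 = 3 distinct residues mod 9.
Start 27 is lane 9; the lanes hit are 3, 6, 9.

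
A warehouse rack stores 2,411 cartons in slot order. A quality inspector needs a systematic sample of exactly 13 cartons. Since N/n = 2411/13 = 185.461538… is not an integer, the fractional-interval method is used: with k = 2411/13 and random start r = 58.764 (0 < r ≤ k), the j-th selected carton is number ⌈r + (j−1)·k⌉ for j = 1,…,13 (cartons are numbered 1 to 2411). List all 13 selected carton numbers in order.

j=1: r + 0k = 58.764 → ⌈·⌉ = 59
j=2: r + 1k = 244.225538… → ⌈·⌉ = 245
j=3: r + 2k = 429.687076… → ⌈·⌉ = 430
j=4: r + 3k = 615.148615… → ⌈·⌉ = 616
j=5: r + 4k = 800.610153… → ⌈·⌉ = 801
j=6: r + 5k = 986.071692… → ⌈·⌉ = 987
j=7: r + 6k = 1171.533230… → ⌈·⌉ = 1172
j=8: r + 7k = 1356.994769… → ⌈·⌉ = 1357
j=9: r + 8k = 1542.456307… → ⌈·⌉ = 1543
j=10: r + 9k = 1727.917846… → ⌈·⌉ = 1728
j=11: r + 10k = 1913.379384… → ⌈·⌉ = 1914
j=12: r + 11k = 2098.840923… → ⌈·⌉ = 2099
j=13: r + 12k = 2284.302461… → ⌈·⌉ = 2285

59, 245, 430, 616, 801, 987, 1172, 1357, 1543, 1728, 1914, 2099, 2285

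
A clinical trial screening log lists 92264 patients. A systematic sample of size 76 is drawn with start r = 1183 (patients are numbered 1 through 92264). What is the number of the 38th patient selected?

k = 92264/76 = 1214
38th selection = r + (38−1)·k = 1183 + 37×1214 = 1183 + 44918 = 46101

46101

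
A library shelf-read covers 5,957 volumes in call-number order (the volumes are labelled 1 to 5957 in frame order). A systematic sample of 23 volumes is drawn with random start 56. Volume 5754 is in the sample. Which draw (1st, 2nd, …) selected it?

k = 5957/23 = 259
position = (5754 − 56)/259 + 1 = 5698/259 + 1 = 22 + 1 = 23

23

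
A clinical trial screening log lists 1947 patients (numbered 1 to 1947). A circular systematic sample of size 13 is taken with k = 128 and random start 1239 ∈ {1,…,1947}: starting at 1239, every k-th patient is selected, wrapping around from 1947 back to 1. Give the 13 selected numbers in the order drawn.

1239, 1367, 1495, 1623, 1751, 1879, 60, 188, 316, 444, 572, 700, 828

Selection 1: 1239
Selection 2: 1239 + 128 = 1367
Selection 3: 1367 + 128 = 1495
Selection 4: 1495 + 128 = 1623
Selection 5: 1623 + 128 = 1751
Selection 6: 1751 + 128 = 1879
Selection 7: 1879 + 128 = 2007 → 2007 − 1947 = 60
Selection 8: 60 + 128 = 188
Selection 9: 188 + 128 = 316
Selection 10: 316 + 128 = 444
Selection 11: 444 + 128 = 572
Selection 12: 572 + 128 = 700
Selection 13: 700 + 128 = 828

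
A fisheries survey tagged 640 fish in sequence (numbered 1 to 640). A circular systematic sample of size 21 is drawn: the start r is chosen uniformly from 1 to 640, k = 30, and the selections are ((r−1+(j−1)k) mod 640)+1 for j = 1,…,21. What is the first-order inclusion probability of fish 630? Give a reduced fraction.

21/640

For each position j, as r ranges over 1…640 the j-th selection hits every fish exactly once, so fish 630 is selected for exactly 21 of the 640 starts.
Inclusion probability = 21/640.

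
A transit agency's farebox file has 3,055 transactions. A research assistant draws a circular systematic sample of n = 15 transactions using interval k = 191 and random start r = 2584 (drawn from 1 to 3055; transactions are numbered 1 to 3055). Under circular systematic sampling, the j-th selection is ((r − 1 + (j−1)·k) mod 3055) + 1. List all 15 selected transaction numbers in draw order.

2584, 2775, 2966, 102, 293, 484, 675, 866, 1057, 1248, 1439, 1630, 1821, 2012, 2203

Selection 1: 2584
Selection 2: 2584 + 191 = 2775
Selection 3: 2775 + 191 = 2966
Selection 4: 2966 + 191 = 3157 → 3157 − 3055 = 102
Selection 5: 102 + 191 = 293
Selection 6: 293 + 191 = 484
Selection 7: 484 + 191 = 675
Selection 8: 675 + 191 = 866
Selection 9: 866 + 191 = 1057
Selection 10: 1057 + 191 = 1248
Selection 11: 1248 + 191 = 1439
Selection 12: 1439 + 191 = 1630
Selection 13: 1630 + 191 = 1821
Selection 14: 1821 + 191 = 2012
Selection 15: 2012 + 191 = 2203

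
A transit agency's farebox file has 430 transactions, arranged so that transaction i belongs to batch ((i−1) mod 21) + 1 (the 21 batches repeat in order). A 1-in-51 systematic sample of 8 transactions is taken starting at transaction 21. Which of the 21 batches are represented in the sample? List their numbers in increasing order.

Consecutive selections differ by k = 51, so their batch numbers differ by 51 mod 21 = 9.
gcd(51, 21) = 3, so the sample visits 21/3 = 7 distinct residues mod 21.
Start 21 is batch 21; the batches hit are 3, 6, 9, 12, 15, 18, 21.

3, 6, 9, 12, 15, 18, 21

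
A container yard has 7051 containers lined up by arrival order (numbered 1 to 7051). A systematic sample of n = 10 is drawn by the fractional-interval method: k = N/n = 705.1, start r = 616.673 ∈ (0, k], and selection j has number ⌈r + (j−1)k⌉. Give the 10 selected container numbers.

j=1: r + 0k = 616.673 → ⌈·⌉ = 617
j=2: r + 1k = 1321.773 → ⌈·⌉ = 1322
j=3: r + 2k = 2026.873 → ⌈·⌉ = 2027
j=4: r + 3k = 2731.973 → ⌈·⌉ = 2732
j=5: r + 4k = 3437.073 → ⌈·⌉ = 3438
j=6: r + 5k = 4142.173 → ⌈·⌉ = 4143
j=7: r + 6k = 4847.273 → ⌈·⌉ = 4848
j=8: r + 7k = 5552.373 → ⌈·⌉ = 5553
j=9: r + 8k = 6257.473 → ⌈·⌉ = 6258
j=10: r + 9k = 6962.573 → ⌈·⌉ = 6963

617, 1322, 2027, 2732, 3438, 4143, 4848, 5553, 6258, 6963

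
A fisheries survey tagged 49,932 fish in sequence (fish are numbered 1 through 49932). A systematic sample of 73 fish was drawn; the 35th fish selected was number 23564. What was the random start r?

308

k = 49932/73 = 684
r = 23564 − (35−1)×684 = 23564 − 23256 = 308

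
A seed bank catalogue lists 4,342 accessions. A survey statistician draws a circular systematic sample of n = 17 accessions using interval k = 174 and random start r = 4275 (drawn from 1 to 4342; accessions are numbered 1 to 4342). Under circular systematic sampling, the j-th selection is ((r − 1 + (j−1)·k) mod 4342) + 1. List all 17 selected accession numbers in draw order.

Selection 1: 4275
Selection 2: 4275 + 174 = 4449 → 4449 − 4342 = 107
Selection 3: 107 + 174 = 281
Selection 4: 281 + 174 = 455
Selection 5: 455 + 174 = 629
Selection 6: 629 + 174 = 803
Selection 7: 803 + 174 = 977
Selection 8: 977 + 174 = 1151
Selection 9: 1151 + 174 = 1325
Selection 10: 1325 + 174 = 1499
Selection 11: 1499 + 174 = 1673
Selection 12: 1673 + 174 = 1847
Selection 13: 1847 + 174 = 2021
Selection 14: 2021 + 174 = 2195
Selection 15: 2195 + 174 = 2369
Selection 16: 2369 + 174 = 2543
Selection 17: 2543 + 174 = 2717

4275, 107, 281, 455, 629, 803, 977, 1151, 1325, 1499, 1673, 1847, 2021, 2195, 2369, 2543, 2717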